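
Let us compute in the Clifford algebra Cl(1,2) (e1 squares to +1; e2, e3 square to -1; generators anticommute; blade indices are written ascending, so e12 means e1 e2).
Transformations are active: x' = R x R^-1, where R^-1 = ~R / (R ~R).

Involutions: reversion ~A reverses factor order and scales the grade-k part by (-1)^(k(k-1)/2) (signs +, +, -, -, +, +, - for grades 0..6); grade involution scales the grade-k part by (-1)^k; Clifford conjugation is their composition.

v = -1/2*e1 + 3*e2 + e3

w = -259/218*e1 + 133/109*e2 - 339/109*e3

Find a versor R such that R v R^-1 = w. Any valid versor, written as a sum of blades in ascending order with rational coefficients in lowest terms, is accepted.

Key observation: q(v) = q(w) = -39/4 (sandwiches preserve the norm), so R = v + w = -184/109*e1 + 460/109*e2 - 230/109*e3 works whenever it is invertible — the component of v along it is kept and (v - w)/2 reverses, sending v to w.
Answer: -184/109*e1 + 460/109*e2 - 230/109*e3


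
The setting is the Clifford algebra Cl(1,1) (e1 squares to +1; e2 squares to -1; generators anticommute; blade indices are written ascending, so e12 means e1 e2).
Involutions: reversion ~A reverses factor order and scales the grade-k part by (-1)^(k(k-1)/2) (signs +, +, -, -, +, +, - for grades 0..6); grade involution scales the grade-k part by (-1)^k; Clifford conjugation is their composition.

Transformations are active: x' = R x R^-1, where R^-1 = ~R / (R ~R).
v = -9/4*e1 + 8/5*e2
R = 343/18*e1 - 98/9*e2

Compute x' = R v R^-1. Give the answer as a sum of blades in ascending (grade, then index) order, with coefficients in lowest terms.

~R = 343/18*e1 - 98/9*e2, and R ~R = 26411/108, so R^-1 = ~R / (26411/108).
R v = -9163/360 + 539/90*e12
Answer: -103/60*e1 + 2/3*e2


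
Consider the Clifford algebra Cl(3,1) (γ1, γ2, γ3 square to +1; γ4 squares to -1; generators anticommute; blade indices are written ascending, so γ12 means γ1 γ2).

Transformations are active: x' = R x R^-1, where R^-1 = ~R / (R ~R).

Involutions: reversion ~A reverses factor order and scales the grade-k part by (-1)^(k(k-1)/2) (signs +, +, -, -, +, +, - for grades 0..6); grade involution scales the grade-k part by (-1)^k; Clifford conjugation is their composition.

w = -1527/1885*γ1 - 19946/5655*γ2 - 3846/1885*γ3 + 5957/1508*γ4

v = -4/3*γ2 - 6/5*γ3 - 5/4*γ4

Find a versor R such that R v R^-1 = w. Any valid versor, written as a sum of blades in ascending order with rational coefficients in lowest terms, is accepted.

R = v + w = -1527/1885*γ1 - 9162/1885*γ2 - 6108/1885*γ3 + 1018/377*γ4 works: the equal norms (5959/3600) guarantee its sandwich swaps v into w.
Answer: -1527/1885*γ1 - 9162/1885*γ2 - 6108/1885*γ3 + 1018/377*γ4


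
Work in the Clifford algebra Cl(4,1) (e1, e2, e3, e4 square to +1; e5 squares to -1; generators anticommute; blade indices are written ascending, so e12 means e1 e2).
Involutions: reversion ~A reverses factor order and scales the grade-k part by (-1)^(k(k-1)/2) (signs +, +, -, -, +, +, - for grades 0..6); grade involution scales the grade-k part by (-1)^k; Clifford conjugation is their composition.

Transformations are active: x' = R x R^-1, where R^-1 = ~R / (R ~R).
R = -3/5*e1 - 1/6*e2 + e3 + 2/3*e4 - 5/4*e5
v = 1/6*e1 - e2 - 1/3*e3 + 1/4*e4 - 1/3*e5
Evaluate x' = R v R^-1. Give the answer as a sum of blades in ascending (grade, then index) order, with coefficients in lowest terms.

~R = -3/5*e1 - 1/6*e2 + e3 + 2/3*e4 - 5/4*e5, and R ~R = 971/3600, so R^-1 = ~R / (971/3600).
R v = -31/60 + 113/180*e12 + 1/30*e13 - 47/180*e14 + 49/120*e15 + 19/18*e23 + 5/8*e24 - 43/36*e25 + 17/36*e34 - 3/4*e35 + 13/144*e45
Answer: 12421/5826*e1 + 1591/971*e2 - 10189/2913*e3 - 10891/3884*e4 + 14921/2913*e5


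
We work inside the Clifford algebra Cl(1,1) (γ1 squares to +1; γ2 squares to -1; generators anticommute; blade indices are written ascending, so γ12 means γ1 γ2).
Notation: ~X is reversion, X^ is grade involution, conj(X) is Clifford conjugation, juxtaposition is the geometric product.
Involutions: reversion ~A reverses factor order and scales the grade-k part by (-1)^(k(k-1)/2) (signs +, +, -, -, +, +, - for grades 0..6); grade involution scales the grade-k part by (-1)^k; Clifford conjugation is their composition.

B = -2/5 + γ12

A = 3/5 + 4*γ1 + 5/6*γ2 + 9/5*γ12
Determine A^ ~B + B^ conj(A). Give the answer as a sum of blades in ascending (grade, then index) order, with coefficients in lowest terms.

first term: -51/25 + 73/30*γ1 + 13/3*γ2 - 33/25*γ12
second term: -51/25 + 73/30*γ1 + 13/3*γ2 + 33/25*γ12
Answer: -102/25 + 73/15*γ1 + 26/3*γ2


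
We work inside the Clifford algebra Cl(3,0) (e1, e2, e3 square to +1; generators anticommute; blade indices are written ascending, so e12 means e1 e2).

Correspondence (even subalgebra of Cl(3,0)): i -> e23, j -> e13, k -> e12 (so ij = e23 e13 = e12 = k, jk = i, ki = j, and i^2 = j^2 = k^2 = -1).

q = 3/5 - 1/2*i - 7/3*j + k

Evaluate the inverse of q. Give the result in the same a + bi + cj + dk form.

In blades: q = 3/5 + e12 - 7/3*e13 - 1/2*e23.
With qbar = 3/5 - e12 + 7/3*e13 + 1/2*e23 (scalar fixed, mapped units negated), q qbar = 6349/900 (the sum of squared coefficients), so q^-1 = qbar / (6349/900) = 540/6349 - 900/6349*e12 + 300/907*e13 + 450/6349*e23; translating back:
Answer: 540/6349 + 450/6349*i + 300/907*j - 900/6349*k


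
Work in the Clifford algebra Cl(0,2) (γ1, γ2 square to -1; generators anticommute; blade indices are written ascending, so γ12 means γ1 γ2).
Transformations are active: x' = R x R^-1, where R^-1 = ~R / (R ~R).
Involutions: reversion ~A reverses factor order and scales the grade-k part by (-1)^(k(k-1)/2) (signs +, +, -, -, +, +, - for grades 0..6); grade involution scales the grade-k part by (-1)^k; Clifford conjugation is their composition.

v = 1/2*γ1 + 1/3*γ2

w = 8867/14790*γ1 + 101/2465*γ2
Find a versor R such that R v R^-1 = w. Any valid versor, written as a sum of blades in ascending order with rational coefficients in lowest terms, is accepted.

Here q(v) = q(w) = -13/36; the classical choice R = v + w = 8131/7395*γ1 + 2768/7395*γ2 then realises v -> w under the sandwich.
Answer: 8131/7395*γ1 + 2768/7395*γ2


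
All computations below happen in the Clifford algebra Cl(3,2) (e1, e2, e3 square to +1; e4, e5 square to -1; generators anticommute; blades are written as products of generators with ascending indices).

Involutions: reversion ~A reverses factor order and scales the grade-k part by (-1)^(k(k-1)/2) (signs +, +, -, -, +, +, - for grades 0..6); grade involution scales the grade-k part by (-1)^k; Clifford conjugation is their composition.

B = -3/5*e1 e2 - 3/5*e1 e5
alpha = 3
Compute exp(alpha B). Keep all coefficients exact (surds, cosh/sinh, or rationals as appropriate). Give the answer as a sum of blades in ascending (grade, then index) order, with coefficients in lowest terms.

B^2 term by term: the squares give (-3/5)^2*(e1 e2)^2 + (-3/5)^2*(e1 e5)^2 = 9/25*(-1) + 9/25*(+1) = 0 (each basis 2-blade squares to minus the product of its generators' squares); cross terms between blades sharing an index anticommute and cancel. So B^2 = 0.
B^2 = 0, and the exponential is exactly linear here: exp(alpha B) = 1 + alpha B (parabolic case).
Answer: 1 - 9/5*e1 e2 - 9/5*e1 e5


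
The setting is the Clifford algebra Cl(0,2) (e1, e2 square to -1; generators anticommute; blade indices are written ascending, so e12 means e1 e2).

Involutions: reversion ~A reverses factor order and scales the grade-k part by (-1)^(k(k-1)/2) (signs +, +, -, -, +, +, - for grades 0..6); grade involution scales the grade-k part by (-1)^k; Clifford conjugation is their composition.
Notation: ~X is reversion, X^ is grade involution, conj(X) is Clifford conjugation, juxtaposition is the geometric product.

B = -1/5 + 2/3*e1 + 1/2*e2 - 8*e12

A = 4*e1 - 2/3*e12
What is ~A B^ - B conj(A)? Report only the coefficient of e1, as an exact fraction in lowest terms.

first term: 8 - 7/15*e1 + 284/9*e2 - 32/15*e12
second term: 8 + 17/15*e1 + 284/9*e2 + 28/15*e12
Answer: -8/5


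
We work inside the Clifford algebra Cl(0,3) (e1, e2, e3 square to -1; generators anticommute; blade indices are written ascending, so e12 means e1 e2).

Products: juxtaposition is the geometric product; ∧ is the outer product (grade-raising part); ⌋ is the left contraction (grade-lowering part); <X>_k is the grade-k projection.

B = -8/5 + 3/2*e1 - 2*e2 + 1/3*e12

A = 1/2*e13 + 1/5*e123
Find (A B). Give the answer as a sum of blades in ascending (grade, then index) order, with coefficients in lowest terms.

step 1: 41/60*e3 - 6/5*e13 - 7/15*e23 + 17/25*e123
Answer: 41/60*e3 - 6/5*e13 - 7/15*e23 + 17/25*e123


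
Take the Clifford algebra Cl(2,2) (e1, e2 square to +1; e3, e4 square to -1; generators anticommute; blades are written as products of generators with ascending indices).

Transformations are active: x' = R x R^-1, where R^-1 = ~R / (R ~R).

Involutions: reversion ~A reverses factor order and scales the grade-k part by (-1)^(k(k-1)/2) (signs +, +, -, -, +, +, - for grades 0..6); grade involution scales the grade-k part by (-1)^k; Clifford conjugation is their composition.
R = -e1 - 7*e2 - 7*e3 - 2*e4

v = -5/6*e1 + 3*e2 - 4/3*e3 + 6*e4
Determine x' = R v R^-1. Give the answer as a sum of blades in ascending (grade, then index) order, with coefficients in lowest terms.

~R = -e1 - 7*e2 - 7*e3 - 2*e4, and R ~R = -3, so R^-1 = ~R / (-3).
R v = -35/2 - 53/6*e1 e2 - 9/2*e1 e3 - 23/3*e1 e4 + 91/3*e2 e3 - 36*e2 e4 - 134/3*e3 e4
Answer: -65/6*e1 - 254/3*e2 - 241/3*e3 - 88/3*e4


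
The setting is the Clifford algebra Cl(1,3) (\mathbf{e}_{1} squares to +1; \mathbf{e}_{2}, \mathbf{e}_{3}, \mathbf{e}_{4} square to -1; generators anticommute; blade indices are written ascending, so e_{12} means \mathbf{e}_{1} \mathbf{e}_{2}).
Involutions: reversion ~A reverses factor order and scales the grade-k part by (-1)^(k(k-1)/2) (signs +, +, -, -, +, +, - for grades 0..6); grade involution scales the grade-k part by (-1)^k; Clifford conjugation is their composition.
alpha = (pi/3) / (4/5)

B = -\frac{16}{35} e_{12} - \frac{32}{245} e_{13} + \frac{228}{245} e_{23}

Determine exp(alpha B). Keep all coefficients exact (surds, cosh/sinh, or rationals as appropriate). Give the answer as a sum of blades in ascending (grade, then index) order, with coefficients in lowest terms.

B^2 term by term: the squares give (-\frac{16}{35})^2*(e_{12})^2 + (-\frac{32}{245})^2*(e_{13})^2 + (\frac{228}{245})^2*(e_{23})^2 = \frac{256}{1225}*(+1) + \frac{1024}{60025}*(+1) + \frac{51984}{60025}*(-1) = -\frac{16}{25} (each basis 2-blade squares to minus the product of its generators' squares); cross terms between blades sharing an index anticommute and cancel. So B^2 = -\frac{16}{25}.
B^2 = -\frac{16}{25} — the series telescopes trigonometrically here: l = \frac{4}{5}, alpha*l = \frac{\pi}{3}, so exp(alpha B) = cos(\frac{\pi}{3}) + (sin(\frac{\pi}{3})/(\frac{4}{5}))*B = \frac{1}{2} + (\frac{5 \sqrt{3}}{8})*B.
Answer: \frac{1}{2} - \frac{2 \sqrt{3}}{7} e_{12} - \frac{4 \sqrt{3}}{49} e_{13} + \frac{57 \sqrt{3}}{98} e_{23}


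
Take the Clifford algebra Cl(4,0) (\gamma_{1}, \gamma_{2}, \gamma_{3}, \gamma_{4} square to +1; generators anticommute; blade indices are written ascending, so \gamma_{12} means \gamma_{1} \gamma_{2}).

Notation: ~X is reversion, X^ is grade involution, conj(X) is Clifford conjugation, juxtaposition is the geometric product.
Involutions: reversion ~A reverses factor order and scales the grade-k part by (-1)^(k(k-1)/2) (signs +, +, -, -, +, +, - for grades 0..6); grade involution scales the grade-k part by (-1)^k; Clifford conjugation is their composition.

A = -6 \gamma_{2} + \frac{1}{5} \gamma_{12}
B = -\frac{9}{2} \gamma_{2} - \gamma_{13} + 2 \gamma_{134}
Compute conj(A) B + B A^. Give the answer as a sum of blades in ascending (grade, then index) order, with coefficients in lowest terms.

first term: -27 + \frac{9}{10} \gamma_{1} - \frac{1}{5} \gamma_{23} + 6 \gamma_{123} + \frac{2}{5} \gamma_{234} - 12 \gamma_{1234}
second term: -27 + \frac{9}{10} \gamma_{1} - \frac{1}{5} \gamma_{23} + 6 \gamma_{123} + \frac{2}{5} \gamma_{234} + 12 \gamma_{1234}
Answer: -54 + \frac{9}{5} \gamma_{1} - \frac{2}{5} \gamma_{23} + 12 \gamma_{123} + \frac{4}{5} \gamma_{234}


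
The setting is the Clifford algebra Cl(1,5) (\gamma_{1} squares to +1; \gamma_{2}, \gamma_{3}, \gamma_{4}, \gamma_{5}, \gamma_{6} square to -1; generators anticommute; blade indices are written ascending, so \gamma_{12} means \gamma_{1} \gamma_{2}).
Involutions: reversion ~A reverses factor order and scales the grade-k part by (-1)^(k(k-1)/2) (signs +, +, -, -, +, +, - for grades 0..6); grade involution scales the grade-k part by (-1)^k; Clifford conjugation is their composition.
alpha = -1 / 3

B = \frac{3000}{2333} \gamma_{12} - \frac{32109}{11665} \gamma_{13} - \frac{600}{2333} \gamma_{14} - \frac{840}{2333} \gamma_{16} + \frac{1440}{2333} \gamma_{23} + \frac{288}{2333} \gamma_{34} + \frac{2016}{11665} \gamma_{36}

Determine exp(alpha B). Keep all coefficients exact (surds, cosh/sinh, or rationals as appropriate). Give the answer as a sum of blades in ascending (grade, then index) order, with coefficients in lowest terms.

B^2 term by term: the squares give (\frac{3000}{2333})^2*(\gamma_{12})^2 + (-\frac{32109}{11665})^2*(\gamma_{13})^2 + (-\frac{600}{2333})^2*(\gamma_{14})^2 + (-\frac{840}{2333})^2*(\gamma_{16})^2 + (\frac{1440}{2333})^2*(\gamma_{23})^2 + (\frac{288}{2333})^2*(\gamma_{34})^2 + (\frac{2016}{11665})^2*(\gamma_{36})^2 = \frac{9000000}{5442889}*(+1) + \frac{1030987881}{136072225}*(+1) + \frac{360000}{5442889}*(+1) + \frac{705600}{5442889}*(+1) + \frac{2073600}{5442889}*(-1) + \frac{82944}{5442889}*(-1) + \frac{4064256}{136072225}*(-1) = 9 (each basis 2-blade squares to minus the product of its generators' squares); cross terms between blades sharing an index anticommute and cancel; the commuting (index-disjoint) pairs give grade-4 terms 2*c*c'*(blade product), which cancel blade by blade — \gamma_{1234}: \frac{1728000}{5442889} - \frac{1728000}{5442889} = 0; \gamma_{1236}: \frac{2419200}{5442889} - \frac{2419200}{5442889} = 0; \gamma_{1346}: \frac{483840}{5442889} - \frac{483840}{5442889} = 0 — confirming B is simple. So B^2 = 9.
B^2 = 9 — B^2 > 0, so the exponential closes hyperbolically: l = 3, alpha*l = -1, so exp(alpha B) = cosh(-1) + (sinh(-1)/3)*B = \cosh{\left(1 \right)} + (- \frac{\sinh{\left(1 \right)}}{3})*B.
Answer: \cosh{\left(1 \right)} - \frac{1000 \sinh{\left(1 \right)}}{2333} \gamma_{12} + \frac{10703 \sinh{\left(1 \right)}}{11665} \gamma_{13} + \frac{200 \sinh{\left(1 \right)}}{2333} \gamma_{14} + \frac{280 \sinh{\left(1 \right)}}{2333} \gamma_{16} - \frac{480 \sinh{\left(1 \right)}}{2333} \gamma_{23} - \frac{96 \sinh{\left(1 \right)}}{2333} \gamma_{34} - \frac{672 \sinh{\left(1 \right)}}{11665} \gamma_{36}


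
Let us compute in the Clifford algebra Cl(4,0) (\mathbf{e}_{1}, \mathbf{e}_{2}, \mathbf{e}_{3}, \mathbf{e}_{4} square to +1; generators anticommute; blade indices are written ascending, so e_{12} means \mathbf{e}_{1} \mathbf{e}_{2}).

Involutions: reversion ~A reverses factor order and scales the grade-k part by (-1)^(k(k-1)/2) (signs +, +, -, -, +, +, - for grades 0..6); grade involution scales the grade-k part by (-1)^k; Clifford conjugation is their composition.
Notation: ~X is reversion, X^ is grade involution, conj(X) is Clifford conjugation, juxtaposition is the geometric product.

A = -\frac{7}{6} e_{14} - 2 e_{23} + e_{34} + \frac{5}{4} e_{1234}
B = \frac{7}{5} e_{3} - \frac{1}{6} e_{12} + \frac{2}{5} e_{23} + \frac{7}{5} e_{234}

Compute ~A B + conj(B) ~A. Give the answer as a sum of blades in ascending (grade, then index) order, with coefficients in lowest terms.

first term: -\frac{4}{5} - \frac{7}{4} e_{1} + \frac{21}{5} e_{2} - \frac{7}{5} e_{4} + \frac{1}{3} e_{13} - \frac{1}{2} e_{14} + \frac{37}{180} e_{24} + \frac{5}{24} e_{34} + \frac{49}{30} e_{123} - \frac{7}{4} e_{124} - \frac{49}{30} e_{134} + \frac{19}{30} e_{1234}
second term: \frac{4}{5} + \frac{7}{4} e_{1} + \frac{21}{5} e_{2} - \frac{7}{5} e_{4} + \frac{1}{3} e_{13} + \frac{1}{2} e_{14} + \frac{37}{180} e_{24} - \frac{5}{24} e_{34} - \frac{49}{30} e_{123} - \frac{7}{4} e_{124} + \frac{49}{30} e_{134} - \frac{19}{30} e_{1234}
Answer: \frac{42}{5} e_{2} - \frac{14}{5} e_{4} + \frac{2}{3} e_{13} + \frac{37}{90} e_{24} - \frac{7}{2} e_{124}


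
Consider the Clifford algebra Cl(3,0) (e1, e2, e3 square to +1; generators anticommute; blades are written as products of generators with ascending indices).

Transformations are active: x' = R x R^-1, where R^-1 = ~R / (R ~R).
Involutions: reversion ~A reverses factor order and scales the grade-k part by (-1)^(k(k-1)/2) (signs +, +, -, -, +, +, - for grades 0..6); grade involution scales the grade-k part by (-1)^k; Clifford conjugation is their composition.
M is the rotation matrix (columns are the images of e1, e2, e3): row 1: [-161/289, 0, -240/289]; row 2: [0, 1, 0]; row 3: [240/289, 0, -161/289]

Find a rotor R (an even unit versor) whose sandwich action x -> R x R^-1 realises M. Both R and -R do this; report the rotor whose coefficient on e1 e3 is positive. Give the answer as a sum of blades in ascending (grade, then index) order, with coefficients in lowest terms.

Method: write R = a + b12*e1 e2 + b13*e1 e3 + b23*e2 e3 with a^2 + b12^2 + b13^2 + b23^2 = 1 (so R^-1 = ~R). Expanding the columns R e_j ~R gives tr M = 4a^2 - 1 and, from the antisymmetric part, M21 - M12 = -4a*b12, M13 - M31 = 4a*b13, M32 - M23 = -4a*b23.
Here tr M = -33/289, so a^2 = (1 + tr M)/4 = 64/289 and a = ±8/17. Taking a = 8/17: M21 - M12 = 0, M13 - M31 = -480/289, M32 - M23 = 0, giving b12 = 0, b13 = -15/17, b23 = 0, i.e. R = 8/17 - 15/17*e1 e3.
Its e1 e3 coefficient is negative, so report the other preimage -R.
Answer: -8/17 + 15/17*e1 e3. Key observation: the double cover Spin(3) -> SO(3) sends R and -R to the same matrix (trace -33/289 here), so the stated sign of the e1 e3 coefficient is what selects one sheet.


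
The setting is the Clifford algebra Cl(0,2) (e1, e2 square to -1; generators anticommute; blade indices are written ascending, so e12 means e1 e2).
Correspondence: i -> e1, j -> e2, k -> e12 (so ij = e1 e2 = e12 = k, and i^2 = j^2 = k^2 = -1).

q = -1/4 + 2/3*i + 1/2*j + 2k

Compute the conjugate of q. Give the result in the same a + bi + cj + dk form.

In blades: q = -1/4 + 2/3*e1 + 1/2*e2 + 2*e12.
Conjugation here is Clifford conjugation: the scalar is fixed and the grade-1 and grade-2 blades all flip sign, giving -1/4 - 2/3*e1 - 1/2*e2 - 2*e12; translating back:
Answer: -1/4 - 2/3*i - 1/2*j - 2k


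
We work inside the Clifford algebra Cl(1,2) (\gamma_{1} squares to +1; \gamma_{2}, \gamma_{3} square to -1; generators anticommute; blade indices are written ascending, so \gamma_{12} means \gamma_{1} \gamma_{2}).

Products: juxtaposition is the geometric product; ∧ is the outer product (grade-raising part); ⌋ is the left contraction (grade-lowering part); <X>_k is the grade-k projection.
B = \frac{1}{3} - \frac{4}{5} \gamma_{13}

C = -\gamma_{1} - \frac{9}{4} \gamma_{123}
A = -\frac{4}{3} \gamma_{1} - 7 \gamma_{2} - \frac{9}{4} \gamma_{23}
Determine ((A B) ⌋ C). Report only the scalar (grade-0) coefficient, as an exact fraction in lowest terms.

step 1: -\frac{4}{9} \gamma_{1} - \frac{7}{3} \gamma_{2} + \frac{16}{15} \gamma_{3} - \frac{9}{5} \gamma_{12} - \frac{3}{4} \gamma_{23} - \frac{28}{5} \gamma_{123}
step 2: -\frac{547}{45} - \frac{27}{16} \gamma_{1} + \frac{81}{20} \gamma_{3} + \frac{12}{5} \gamma_{12} + \frac{21}{4} \gamma_{13} + \gamma_{23}
Answer: -\frac{547}{45}


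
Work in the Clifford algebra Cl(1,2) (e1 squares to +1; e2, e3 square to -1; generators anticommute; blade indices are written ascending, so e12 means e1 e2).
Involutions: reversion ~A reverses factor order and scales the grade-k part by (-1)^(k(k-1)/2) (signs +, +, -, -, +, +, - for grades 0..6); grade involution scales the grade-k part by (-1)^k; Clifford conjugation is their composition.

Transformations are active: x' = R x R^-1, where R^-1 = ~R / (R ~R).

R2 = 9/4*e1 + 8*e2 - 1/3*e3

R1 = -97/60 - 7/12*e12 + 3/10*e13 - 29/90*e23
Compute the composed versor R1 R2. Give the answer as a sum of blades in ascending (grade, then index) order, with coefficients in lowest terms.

Distribute over the terms of R2 (each basis-blade product reordered to ascending indices, repeated generators contracted through their squares):
R1 (9/4*e1) = -291/80*e1 + 21/16*e2 - 27/40*e3 - 29/40*e123
R1 (8*e2) = 14/3*e1 - 194/15*e2 - 116/45*e3 - 12/5*e123
R1 (-1/3*e3) = 1/10*e1 - 29/270*e2 + 97/180*e3 + 7/36*e123
Summing the partial products and collecting blades:
Answer: 271/240*e1 - 25333/2160*e2 - 977/360*e3 - 211/72*e123


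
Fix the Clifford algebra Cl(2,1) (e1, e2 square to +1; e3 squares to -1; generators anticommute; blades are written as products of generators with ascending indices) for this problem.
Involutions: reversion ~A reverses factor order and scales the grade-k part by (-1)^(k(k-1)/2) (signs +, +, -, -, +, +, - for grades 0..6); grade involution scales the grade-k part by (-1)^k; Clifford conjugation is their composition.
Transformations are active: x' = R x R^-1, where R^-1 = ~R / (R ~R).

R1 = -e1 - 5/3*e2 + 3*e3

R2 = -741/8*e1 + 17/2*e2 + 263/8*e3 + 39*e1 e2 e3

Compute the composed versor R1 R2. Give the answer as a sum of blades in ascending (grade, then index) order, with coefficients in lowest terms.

Distribute over the terms of R1 (each basis-blade product reordered to ascending indices, repeated generators contracted through their squares):
(-e1) R2 = 741/8 - 17/2*e1 e2 - 263/8*e1 e3 - 39*e2 e3
(-5/3*e2) R2 = -85/6 - 1235/8*e1 e2 + 65*e1 e3 - 1315/24*e2 e3
(3*e3) R2 = -789/8 - 117*e1 e2 + 2223/8*e1 e3 - 51/2*e2 e3
Summing the partial products and collecting blades:
Answer: -121/6 - 2239/8*e1 e2 + 310*e1 e3 - 2863/24*e2 e3


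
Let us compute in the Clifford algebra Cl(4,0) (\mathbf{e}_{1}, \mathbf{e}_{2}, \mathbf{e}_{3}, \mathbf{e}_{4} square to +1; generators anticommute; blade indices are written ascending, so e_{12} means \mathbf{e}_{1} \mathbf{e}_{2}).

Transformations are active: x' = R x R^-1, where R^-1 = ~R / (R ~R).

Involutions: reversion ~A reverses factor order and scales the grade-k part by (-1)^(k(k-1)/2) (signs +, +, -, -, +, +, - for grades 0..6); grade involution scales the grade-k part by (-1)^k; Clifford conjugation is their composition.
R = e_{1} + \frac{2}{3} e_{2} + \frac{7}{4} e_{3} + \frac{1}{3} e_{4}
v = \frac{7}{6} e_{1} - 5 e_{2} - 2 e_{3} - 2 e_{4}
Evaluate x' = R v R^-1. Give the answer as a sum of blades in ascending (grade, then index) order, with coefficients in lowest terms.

~R = e_{1} + \frac{2}{3} e_{2} + \frac{7}{4} e_{3} + \frac{1}{3} e_{4}, and R ~R = \frac{665}{144}, so R^-1 = ~R / (\frac{665}{144}).
R v = -\frac{19}{3} - \frac{52}{9} e_{12} - \frac{97}{24} e_{13} - \frac{43}{18} e_{14} + \frac{89}{12} e_{23} + \frac{1}{3} e_{24} - \frac{17}{6} e_{34}
Answer: -\frac{821}{210} e_{1} + \frac{111}{35} e_{2} - \frac{14}{5} e_{3} + \frac{38}{35} e_{4}


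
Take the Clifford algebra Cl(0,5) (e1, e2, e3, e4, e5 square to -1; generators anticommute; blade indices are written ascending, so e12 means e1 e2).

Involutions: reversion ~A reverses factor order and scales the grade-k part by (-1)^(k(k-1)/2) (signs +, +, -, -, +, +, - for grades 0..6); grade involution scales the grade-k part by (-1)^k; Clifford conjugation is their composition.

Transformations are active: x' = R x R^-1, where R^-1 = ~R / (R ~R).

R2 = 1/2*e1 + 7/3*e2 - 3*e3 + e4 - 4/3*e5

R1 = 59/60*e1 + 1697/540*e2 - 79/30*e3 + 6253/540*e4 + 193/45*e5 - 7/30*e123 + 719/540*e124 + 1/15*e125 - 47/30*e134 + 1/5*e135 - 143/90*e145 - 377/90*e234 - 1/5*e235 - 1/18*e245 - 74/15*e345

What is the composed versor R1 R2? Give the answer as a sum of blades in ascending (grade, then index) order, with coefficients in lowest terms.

Distribute over the terms of R2 (each basis-blade product reordered to ascending indices, repeated generators contracted through their squares):
R1 (1/2*e1) = -59/120 - 1697/1080*e12 + 79/60*e13 - 6253/1080*e14 - 193/90*e15 + 7/60*e23 - 719/1080*e24 - 1/30*e25 + 47/60*e34 - 1/10*e35 + 143/180*e45 + 377/180*e1234 + 1/10*e1235 + 1/36*e1245 + 37/15*e1345
R1 (7/3*e2) = -11879/1620 + 413/180*e12 - 49/90*e13 + 5033/1620*e14 + 7/45*e15 + 553/90*e23 - 43771/1620*e24 - 1351/135*e25 + 2639/270*e34 + 7/15*e35 + 7/54*e45 - 329/90*e1234 + 7/15*e1235 - 1001/270*e1245 + 518/45*e2345
R1 (-3*e3) = -79/10 - 7/10*e12 - 59/20*e13 + 47/10*e14 - 3/5*e15 - 1697/180*e23 + 377/30*e24 + 3/5*e25 + 6253/180*e34 + 193/15*e35 - 74/5*e45 + 719/180*e1234 + 1/5*e1235 + 143/30*e1345 + 1/6*e2345
R1 (e4) = -6253/540 - 719/540*e12 + 47/30*e13 + 59/60*e14 - 143/90*e15 + 377/90*e23 + 1697/540*e24 - 1/18*e25 - 79/30*e34 - 74/15*e35 - 193/45*e45 - 7/30*e1234 - 1/15*e1245 - 1/5*e1345 + 1/5*e2345
R1 (-4/3*e5) = 772/135 + 4/45*e12 + 4/15*e13 - 286/135*e14 - 59/45*e15 - 4/15*e23 - 2/27*e24 - 1697/405*e25 - 296/45*e34 + 158/45*e35 - 6253/405*e45 + 14/45*e1235 - 719/405*e1245 + 94/45*e1345 + 754/135*e2345
Summing the partial products and collecting blades:
Answer: -69937/3240 - 439/360*e12 - 31/90*e13 + 2857/3240*e14 - 247/45*e15 + 34/45*e23 - 39041/3240*e24 - 5543/405*e25 + 9743/270*e34 + 1063/90*e35 - 54439/1620*e45 + 11/5*e1234 + 97/90*e1235 - 1789/324*e1245 + 821/90*e1345 + 943/54*e2345


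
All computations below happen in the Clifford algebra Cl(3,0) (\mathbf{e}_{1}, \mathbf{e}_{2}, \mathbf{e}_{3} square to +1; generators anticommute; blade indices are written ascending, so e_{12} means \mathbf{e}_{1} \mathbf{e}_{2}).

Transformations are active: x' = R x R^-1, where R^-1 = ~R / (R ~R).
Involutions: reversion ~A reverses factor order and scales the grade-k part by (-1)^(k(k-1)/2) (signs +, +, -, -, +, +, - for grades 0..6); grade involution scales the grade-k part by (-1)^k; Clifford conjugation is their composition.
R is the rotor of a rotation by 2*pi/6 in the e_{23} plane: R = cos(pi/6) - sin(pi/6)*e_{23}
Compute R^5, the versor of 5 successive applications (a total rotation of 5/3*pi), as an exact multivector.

The rotor phase is half the rotation angle and phases add under composition, so 5 steps in the e_{23} plane accumulate phase 5*(pi/6) = \frac{5 \pi}{6}: R^5 = cos(\frac{5 \pi}{6}) - sin(\frac{5 \pi}{6})*e_{23}.
cos(\frac{5 \pi}{6}) = - \frac{\sqrt{3}}{2} and sin(\frac{5 \pi}{6}) = \frac{1}{2}, so R^5 = - \frac{\sqrt{3}}{2} - \frac{1}{2} e_{23}. The net rotation is 5/3*pi; the rotor keeps the half-angle phase exactly.
Answer: - \frac{\sqrt{3}}{2} - \frac{1}{2} e_{23}


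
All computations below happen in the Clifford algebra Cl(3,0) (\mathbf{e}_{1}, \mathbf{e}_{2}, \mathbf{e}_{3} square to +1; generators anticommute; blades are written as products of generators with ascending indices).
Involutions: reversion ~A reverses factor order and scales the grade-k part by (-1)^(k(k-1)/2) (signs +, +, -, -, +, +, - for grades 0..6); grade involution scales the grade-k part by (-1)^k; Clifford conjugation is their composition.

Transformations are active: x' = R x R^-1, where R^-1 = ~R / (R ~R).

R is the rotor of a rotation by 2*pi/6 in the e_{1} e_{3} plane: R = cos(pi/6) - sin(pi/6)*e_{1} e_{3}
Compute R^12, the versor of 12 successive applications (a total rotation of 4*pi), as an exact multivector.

Rotor phase runs at HALF the rotation angle; powers of one rotor simply add phase, so after 12 steps in e_{1} e_{3} the phase is 12*pi/6 = 2 \pi and R^12 = cos(2 \pi) - sin(2 \pi)*e_{1} e_{3}.
cos(2 \pi) = 1 and sin(2 \pi) = 0, so R^12 = 1. The total rotation 4*pi is 2 full turns, so every vector returns to itself, yet the rotor is +1, back on the identity sheet (an even number of 2*pi turns).
Answer: 1


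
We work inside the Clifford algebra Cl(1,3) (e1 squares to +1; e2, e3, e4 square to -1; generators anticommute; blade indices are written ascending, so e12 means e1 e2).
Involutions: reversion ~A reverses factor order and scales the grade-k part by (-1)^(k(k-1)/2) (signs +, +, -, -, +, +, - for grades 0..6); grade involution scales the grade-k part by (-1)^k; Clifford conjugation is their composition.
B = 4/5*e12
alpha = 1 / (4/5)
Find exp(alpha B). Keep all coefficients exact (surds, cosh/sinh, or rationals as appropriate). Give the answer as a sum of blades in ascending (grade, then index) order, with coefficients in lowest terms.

B^2 = (4/5)^2*(e12)^2 = 16/25*(+1) = 16/25 (a basis 2-blade squares to minus the product of its generators' squares).
B^2 = 16/25 — since the square is positive, the closed form is hyperbolic: l = 4/5, alpha*l = 1, so exp(alpha B) = cosh(1) + (sinh(1)/(4/5))*B = cosh(1) + (5*sinh(1)/4)*B.
Answer: cosh(1) + sinh(1)*e12


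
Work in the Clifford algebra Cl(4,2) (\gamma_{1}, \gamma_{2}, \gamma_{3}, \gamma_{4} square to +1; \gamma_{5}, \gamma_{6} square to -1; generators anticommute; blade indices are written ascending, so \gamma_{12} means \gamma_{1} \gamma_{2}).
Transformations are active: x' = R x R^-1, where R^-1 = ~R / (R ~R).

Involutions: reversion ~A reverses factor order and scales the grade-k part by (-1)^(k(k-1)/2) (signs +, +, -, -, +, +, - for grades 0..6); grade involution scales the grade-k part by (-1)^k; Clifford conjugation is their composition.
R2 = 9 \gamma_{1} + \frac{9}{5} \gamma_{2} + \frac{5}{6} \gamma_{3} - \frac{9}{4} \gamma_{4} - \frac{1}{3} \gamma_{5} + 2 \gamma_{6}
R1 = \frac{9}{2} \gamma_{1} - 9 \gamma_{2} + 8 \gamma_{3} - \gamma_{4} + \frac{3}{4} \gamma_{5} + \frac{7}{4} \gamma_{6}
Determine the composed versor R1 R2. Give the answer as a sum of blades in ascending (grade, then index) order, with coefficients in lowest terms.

Distribute over the terms of R1 (each basis-blade product reordered to ascending indices, repeated generators contracted through their squares):
(\frac{9}{2} \gamma_{1}) R2 = \frac{81}{2} + \frac{81}{10} \gamma_{12} + \frac{15}{4} \gamma_{13} - \frac{81}{8} \gamma_{14} - \frac{3}{2} \gamma_{15} + 9 \gamma_{16}
(-9 \gamma_{2}) R2 = -\frac{81}{5} + 81 \gamma_{12} - \frac{15}{2} \gamma_{23} + \frac{81}{4} \gamma_{24} + 3 \gamma_{25} - 18 \gamma_{26}
(8 \gamma_{3}) R2 = \frac{20}{3} - 72 \gamma_{13} - \frac{72}{5} \gamma_{23} - 18 \gamma_{34} - \frac{8}{3} \gamma_{35} + 16 \gamma_{36}
(-\gamma_{4}) R2 = \frac{9}{4} + 9 \gamma_{14} + \frac{9}{5} \gamma_{24} + \frac{5}{6} \gamma_{34} + \frac{1}{3} \gamma_{45} - 2 \gamma_{46}
(\frac{3}{4} \gamma_{5}) R2 = \frac{1}{4} - \frac{27}{4} \gamma_{15} - \frac{27}{20} \gamma_{25} - \frac{5}{8} \gamma_{35} + \frac{27}{16} \gamma_{45} + \frac{3}{2} \gamma_{56}
(\frac{7}{4} \gamma_{6}) R2 = -\frac{7}{2} - \frac{63}{4} \gamma_{16} - \frac{63}{20} \gamma_{26} - \frac{35}{24} \gamma_{36} + \frac{63}{16} \gamma_{46} + \frac{7}{12} \gamma_{56}
Summing the partial products and collecting blades:
Answer: \frac{899}{30} + \frac{891}{10} \gamma_{12} - \frac{273}{4} \gamma_{13} - \frac{9}{8} \gamma_{14} - \frac{33}{4} \gamma_{15} - \frac{27}{4} \gamma_{16} - \frac{219}{10} \gamma_{23} + \frac{441}{20} \gamma_{24} + \frac{33}{20} \gamma_{25} - \frac{423}{20} \gamma_{26} - \frac{103}{6} \gamma_{34} - \frac{79}{24} \gamma_{35} + \frac{349}{24} \gamma_{36} + \frac{97}{48} \gamma_{45} + \frac{31}{16} \gamma_{46} + \frac{25}{12} \gamma_{56}


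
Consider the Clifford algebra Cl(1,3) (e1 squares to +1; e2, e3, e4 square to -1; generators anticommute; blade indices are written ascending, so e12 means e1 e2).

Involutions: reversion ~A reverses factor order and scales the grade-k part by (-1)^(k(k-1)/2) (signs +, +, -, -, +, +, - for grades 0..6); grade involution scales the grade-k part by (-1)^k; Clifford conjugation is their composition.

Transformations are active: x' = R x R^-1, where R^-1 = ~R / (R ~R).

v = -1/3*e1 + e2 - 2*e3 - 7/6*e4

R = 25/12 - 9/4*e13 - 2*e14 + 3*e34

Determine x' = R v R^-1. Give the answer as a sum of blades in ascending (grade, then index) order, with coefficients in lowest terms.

~R = 25/12 + 9/4*e13 + 2*e14 - 3*e34, and R ~R = 77/18, so R^-1 = ~R / (77/18).
R v = -271/36*e1 + 25/12*e2 - 17/12*e3 - 655/72*e4 + 9/4*e123 + 2*e124 - 19/8*e134 + 3*e234
Answer: -9545/924*e1 + e2 + 125/44*e3 - 4709/462*e4


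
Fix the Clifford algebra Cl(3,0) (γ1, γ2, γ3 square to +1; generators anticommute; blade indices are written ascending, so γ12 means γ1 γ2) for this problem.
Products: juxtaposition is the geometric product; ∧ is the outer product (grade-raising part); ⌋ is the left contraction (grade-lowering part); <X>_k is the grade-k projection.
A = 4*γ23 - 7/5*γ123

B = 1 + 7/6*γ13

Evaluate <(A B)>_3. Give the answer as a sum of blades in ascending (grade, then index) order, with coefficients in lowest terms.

step 1: -49/30*γ2 + 14/3*γ12 + 4*γ23 - 7/5*γ123
step 2: -7/5*γ123
Answer: -7/5*γ123


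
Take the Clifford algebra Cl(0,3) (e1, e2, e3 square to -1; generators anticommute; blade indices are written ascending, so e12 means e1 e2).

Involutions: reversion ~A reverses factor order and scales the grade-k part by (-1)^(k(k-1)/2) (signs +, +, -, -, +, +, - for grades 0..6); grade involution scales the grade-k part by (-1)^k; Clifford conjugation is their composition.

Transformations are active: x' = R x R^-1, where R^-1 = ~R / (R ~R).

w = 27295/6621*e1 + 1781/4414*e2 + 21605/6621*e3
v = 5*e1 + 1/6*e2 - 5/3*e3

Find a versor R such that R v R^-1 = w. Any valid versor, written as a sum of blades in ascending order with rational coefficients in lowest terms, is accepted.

Sketch: the shared square -1001/36 makes R = v + w = 60400/6621*e1 + 3775/6621*e2 + 10570/6621*e3 the natural versor; its sandwich fixes that direction, negates (v - w)/2, and sends v to w.
Answer: 60400/6621*e1 + 3775/6621*e2 + 10570/6621*e3


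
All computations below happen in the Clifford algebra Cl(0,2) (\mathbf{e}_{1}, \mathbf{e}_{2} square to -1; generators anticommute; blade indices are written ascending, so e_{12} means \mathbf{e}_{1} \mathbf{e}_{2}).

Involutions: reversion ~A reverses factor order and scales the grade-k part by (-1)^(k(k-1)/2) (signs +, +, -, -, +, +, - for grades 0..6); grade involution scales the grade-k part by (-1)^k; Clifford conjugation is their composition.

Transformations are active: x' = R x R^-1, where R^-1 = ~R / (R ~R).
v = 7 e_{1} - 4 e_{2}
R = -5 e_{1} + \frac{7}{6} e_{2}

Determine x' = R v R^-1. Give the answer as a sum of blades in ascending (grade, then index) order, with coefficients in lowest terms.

~R = -5 e_{1} + \frac{7}{6} e_{2}, and R ~R = -\frac{949}{36}, so R^-1 = ~R / (-\frac{949}{36}).
R v = \frac{119}{3} + \frac{71}{6} e_{12}
Answer: \frac{7637}{949} e_{1} + \frac{464}{949} e_{2}


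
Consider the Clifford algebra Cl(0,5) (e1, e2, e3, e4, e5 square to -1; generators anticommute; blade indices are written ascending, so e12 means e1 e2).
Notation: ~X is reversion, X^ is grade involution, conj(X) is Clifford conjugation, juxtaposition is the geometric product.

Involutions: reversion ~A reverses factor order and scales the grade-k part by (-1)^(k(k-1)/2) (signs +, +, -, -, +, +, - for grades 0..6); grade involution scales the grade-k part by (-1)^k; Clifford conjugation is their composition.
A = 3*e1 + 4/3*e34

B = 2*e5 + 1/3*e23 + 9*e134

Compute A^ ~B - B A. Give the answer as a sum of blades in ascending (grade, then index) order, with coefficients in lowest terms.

first term: 12*e1 - 6*e15 - 4/9*e24 - 27*e34 + e123 + 8/3*e345
second term: -12*e1 - 6*e15 - 4/9*e24 - 27*e34 + e123 + 8/3*e345
Answer: 24*e1


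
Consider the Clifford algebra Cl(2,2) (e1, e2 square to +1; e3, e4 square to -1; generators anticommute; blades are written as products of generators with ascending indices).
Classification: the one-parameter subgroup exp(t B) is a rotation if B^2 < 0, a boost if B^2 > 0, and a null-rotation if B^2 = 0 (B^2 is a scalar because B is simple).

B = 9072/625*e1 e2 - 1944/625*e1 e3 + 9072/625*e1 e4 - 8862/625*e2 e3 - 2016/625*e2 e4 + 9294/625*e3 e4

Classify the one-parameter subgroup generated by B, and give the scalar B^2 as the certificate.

B^2 term by term: the squares give (9072/625)^2*(e1 e2)^2 + (-1944/625)^2*(e1 e3)^2 + (9072/625)^2*(e1 e4)^2 + (-8862/625)^2*(e2 e3)^2 + (-2016/625)^2*(e2 e4)^2 + (9294/625)^2*(e3 e4)^2 = 82301184/390625*(-1) + 3779136/390625*(+1) + 82301184/390625*(+1) + 78535044/390625*(+1) + 4064256/390625*(+1) + 86378436/390625*(-1) = 0 (each basis 2-blade squares to minus the product of its generators' squares); cross terms between blades sharing an index anticommute and cancel; the commuting (index-disjoint) pairs give grade-4 terms 2*c*c'*(blade product), which cancel blade by blade — e1 e2 e3 e4: 168630336/390625 - 7838208/390625 - 160792128/390625 = 0 — confirming B is simple. So B^2 = 0.
Answer: null-rotation, certificate B^2 = 0. Because 0 is invariant under every versor sandwich, the classification follows from its sign alone.


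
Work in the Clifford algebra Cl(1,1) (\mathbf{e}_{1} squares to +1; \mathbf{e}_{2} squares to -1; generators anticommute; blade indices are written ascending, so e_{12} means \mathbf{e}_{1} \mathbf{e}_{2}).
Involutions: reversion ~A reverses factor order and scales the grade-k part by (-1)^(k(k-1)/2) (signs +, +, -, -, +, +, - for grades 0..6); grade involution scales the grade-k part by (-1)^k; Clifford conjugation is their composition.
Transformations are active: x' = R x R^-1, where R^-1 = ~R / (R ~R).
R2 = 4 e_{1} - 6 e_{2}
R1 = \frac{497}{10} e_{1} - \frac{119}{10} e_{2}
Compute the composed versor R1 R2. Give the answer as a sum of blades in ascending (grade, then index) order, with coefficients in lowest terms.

Distribute over the terms of R1 (each basis-blade product reordered to ascending indices, repeated generators contracted through their squares):
(\frac{497}{10} e_{1}) R2 = \frac{994}{5} - \frac{1491}{5} e_{12}
(-\frac{119}{10} e_{2}) R2 = -\frac{357}{5} + \frac{238}{5} e_{12}
Summing the partial products and collecting blades:
Answer: \frac{637}{5} - \frac{1253}{5} e_{12}


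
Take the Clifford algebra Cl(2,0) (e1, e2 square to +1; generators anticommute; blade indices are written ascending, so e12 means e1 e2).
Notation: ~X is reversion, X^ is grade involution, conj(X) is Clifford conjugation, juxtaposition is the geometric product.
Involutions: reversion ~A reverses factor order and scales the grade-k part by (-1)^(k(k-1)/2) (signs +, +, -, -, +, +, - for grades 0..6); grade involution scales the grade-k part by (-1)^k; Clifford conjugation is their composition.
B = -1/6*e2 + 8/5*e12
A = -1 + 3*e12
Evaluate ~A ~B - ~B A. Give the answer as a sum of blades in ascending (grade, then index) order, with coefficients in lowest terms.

first term: -24/5 + 1/2*e1 + 1/6*e2 + 8/5*e12
second term: 24/5 + 1/2*e1 + 1/6*e2 + 8/5*e12
Answer: -48/5


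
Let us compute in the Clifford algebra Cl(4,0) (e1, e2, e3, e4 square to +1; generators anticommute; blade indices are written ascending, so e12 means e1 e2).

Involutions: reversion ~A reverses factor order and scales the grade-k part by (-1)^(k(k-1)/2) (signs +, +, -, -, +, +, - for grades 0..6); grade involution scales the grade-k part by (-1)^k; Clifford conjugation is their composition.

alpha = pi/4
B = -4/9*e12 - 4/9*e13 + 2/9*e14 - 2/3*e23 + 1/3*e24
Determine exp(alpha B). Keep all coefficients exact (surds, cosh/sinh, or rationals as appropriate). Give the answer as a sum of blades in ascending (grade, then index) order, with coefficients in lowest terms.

B^2 term by term: the squares give (-4/9)^2*(e12)^2 + (-4/9)^2*(e13)^2 + (2/9)^2*(e14)^2 + (-2/3)^2*(e23)^2 + (1/3)^2*(e24)^2 = 16/81*(-1) + 16/81*(-1) + 4/81*(-1) + 4/9*(-1) + 1/9*(-1) = -1 (each basis 2-blade squares to minus the product of its generators' squares); cross terms between blades sharing an index anticommute and cancel; the commuting (index-disjoint) pairs give grade-4 terms 2*c*c'*(blade product), which cancel blade by blade — e1234: 8/27 - 8/27 = 0 — confirming B is simple. So B^2 = -1.
B^2 = -1 — since the square is negative, the closed form is circular: l = 1, alpha*l = pi/4, so exp(alpha B) = cos(pi/4) + (sin(pi/4)/1)*B = sqrt(2)/2 + (sqrt(2)/2)*B.
Answer: sqrt(2)/2 - 2*sqrt(2)/9*e12 - 2*sqrt(2)/9*e13 + sqrt(2)/9*e14 - sqrt(2)/3*e23 + sqrt(2)/6*e24


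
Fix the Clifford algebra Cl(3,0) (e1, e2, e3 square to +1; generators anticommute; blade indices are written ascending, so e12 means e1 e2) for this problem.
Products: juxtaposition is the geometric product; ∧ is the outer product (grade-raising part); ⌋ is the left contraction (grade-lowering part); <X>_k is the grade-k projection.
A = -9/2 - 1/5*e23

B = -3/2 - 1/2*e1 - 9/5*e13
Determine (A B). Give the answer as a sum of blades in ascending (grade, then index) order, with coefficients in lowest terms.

step 1: 27/4 + 9/4*e1 + 9/25*e12 + 81/10*e13 + 3/10*e23 + 1/10*e123
Answer: 27/4 + 9/4*e1 + 9/25*e12 + 81/10*e13 + 3/10*e23 + 1/10*e123
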